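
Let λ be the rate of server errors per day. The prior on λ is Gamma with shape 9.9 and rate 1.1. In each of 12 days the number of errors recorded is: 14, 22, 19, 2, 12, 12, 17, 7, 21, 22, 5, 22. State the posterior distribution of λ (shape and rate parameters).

The Poisson likelihood adds the total count to the shape and the number of exposure periods to the rate. Here ∑xᵢ = 175 and n = 12, so shape 9.9→184.9 and rate 1.1→13.1.

Posterior: Gamma(shape=184.9, rate=13.1)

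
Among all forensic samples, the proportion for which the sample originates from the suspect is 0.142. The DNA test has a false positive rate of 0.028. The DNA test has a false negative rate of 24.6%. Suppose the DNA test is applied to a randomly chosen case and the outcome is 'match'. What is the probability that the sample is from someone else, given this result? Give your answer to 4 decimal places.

P(¬H | E) ≈ 0.1833

Let H be the event that the sample originates from the suspect. P(H) = 0.142, so P(¬H) = 0.858. With E the 'match' result, P(E|H) = 0.754 and P(E|¬H) = 0.028.
P(E) = 0.754·0.142 + 0.028·0.858 = 0.10707 + 0.024024 = 0.13109.
By Bayes' theorem, P(H|E) = 0.10707 / 0.13109 = 0.8167. Hence P(¬H|E) = 1 − 0.8167 = 0.1833.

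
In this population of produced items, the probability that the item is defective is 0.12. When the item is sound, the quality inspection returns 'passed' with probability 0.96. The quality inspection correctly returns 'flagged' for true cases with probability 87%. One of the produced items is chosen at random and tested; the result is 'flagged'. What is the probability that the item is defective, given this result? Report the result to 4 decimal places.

Write H for 'the item is defective'. Prior odds H:¬H = 0.12/0.88 = 0.13636. For the 'flagged' outcome, the likelihood ratio is 0.87/0.04 = 21.750.
Posterior odds = 0.13636 × 21.750 = 2.9659, so P(H|E) = 2.9659/(1+2.9659) = 0.7479.

P(H | E) ≈ 0.7479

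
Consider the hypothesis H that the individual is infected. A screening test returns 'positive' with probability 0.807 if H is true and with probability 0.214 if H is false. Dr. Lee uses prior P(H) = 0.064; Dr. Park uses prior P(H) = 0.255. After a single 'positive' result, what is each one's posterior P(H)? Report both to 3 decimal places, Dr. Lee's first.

P('+'|H) = 0.807, P('+'|¬H) = 0.214.
Dr. Lee: numerator 0.807·0.064 = 0.051648; evidence = 0.051648+0.214·0.936 = 0.25195; posterior = 0.205.
Dr. Park: numerator 0.807·0.255 = 0.20579; evidence = 0.20579+0.214·0.745 = 0.36522; posterior = 0.563.

Dr. Lee: 0.205; Dr. Park: 0.563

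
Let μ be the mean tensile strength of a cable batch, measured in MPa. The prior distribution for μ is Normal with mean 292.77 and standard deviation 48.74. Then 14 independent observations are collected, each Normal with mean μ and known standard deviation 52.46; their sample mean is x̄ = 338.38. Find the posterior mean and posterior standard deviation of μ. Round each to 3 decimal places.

Prior precision 1/τ₀² = 1/48.74² = 0.00042095; data precision n/σ² = 14/52.46² = 0.00508711.
Posterior precision = 0.00042095 + 0.00508711 = 0.00550806, giving posterior SD = 1/√0.00550806 = 13.474.
Posterior mean = (0.00042095·292.77 + 0.00508711·338.38) / 0.00550806 = 334.894.

Posterior mean ≈ 334.894; posterior SD ≈ 13.474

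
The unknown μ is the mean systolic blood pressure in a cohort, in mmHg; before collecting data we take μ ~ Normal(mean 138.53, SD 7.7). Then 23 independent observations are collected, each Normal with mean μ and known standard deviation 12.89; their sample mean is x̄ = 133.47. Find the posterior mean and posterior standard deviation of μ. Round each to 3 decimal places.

With known σ, the Normal prior is conjugate. Weight on the data is w = (n/σ²)/(n/σ² + 1/τ₀²) = 0.138427/(0.138427+0.0168663) = 0.89139.
Posterior mean = w·x̄ + (1−w)·μ₀ = 0.89139·133.47 + 0.10861·138.53 = 134.020. Posterior variance = 1/(0.138427+0.0168663) = 6.43941, so SD = 2.538.

Posterior mean ≈ 134.020; posterior SD ≈ 2.538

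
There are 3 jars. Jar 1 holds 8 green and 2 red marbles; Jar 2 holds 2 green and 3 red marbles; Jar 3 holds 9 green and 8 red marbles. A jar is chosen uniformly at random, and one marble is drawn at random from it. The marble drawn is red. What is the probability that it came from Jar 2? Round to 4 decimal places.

Posterior probability ≈ 0.4722

P(red|Jar 1) = 0.2; P(red|Jar 2) = 0.6; P(red|Jar 3) = 0.4706.
Prior × likelihood for each source: 0.333333·0.2=0.06667, 0.333333·0.6=0.2000, 0.333333·0.4706=0.1569. Summing gives P(red) = 0.42353.
P(Jar 2 | red) = 0.2000 / 0.42353 = 0.4722.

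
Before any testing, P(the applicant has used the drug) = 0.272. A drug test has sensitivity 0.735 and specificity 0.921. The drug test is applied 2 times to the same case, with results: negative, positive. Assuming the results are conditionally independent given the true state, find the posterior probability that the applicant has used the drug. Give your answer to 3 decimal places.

With H the event that the applicant has used the drug, the joint likelihood of the observed sequence is P(data|H) = 0.265·0.735 = 0.19478 and P(data|¬H) = 0.921·0.079 = 0.072759.
Bayes: P(H|data) = 0.272·0.19478 / (0.272·0.19478 + 0.728·0.072759) = 0.052979/0.10595 = 0.5000.

Posterior P(H) ≈ 0.500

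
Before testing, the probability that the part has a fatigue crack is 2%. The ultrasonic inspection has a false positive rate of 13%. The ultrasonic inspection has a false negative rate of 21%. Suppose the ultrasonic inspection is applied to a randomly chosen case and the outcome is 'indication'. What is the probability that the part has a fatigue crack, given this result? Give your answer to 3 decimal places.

Let H be the event that the part has a fatigue crack. P(H) = 0.02, so P(¬H) = 0.98. With E the 'indication' result, P(E|H) = 0.79 and P(E|¬H) = 0.13.
P(E) = 0.79·0.02 + 0.13·0.98 = 0.015800 + 0.12740 = 0.14320.
By Bayes' theorem, P(H|E) = 0.015800 / 0.14320 = 0.110.

P(H | E) ≈ 0.110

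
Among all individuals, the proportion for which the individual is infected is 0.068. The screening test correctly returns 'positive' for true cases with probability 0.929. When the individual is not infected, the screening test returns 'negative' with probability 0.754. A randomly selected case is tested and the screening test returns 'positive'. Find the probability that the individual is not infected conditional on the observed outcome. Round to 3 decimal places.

Let H be the event that the individual is infected. P(H) = 0.068, so P(¬H) = 0.932. With E the 'positive' result, P(E|H) = 0.929 and P(E|¬H) = 0.246.
P(E) = 0.929·0.068 + 0.246·0.932 = 0.063172 + 0.22927 = 0.29244.
By Bayes' theorem, P(H|E) = 0.063172 / 0.29244 = 0.216. Hence P(¬H|E) = 1 − 0.216 = 0.784.

P(¬H | E) ≈ 0.784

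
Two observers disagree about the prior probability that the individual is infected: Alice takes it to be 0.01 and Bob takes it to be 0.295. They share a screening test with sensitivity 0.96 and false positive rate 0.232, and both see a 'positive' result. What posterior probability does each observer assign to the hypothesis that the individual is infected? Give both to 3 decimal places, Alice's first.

P('+'|H) = 0.96, P('+'|¬H) = 0.232.
Alice: numerator 0.96·0.01 = 0.0096000; evidence = 0.0096000+0.232·0.99 = 0.23928; posterior = 0.040.
Bob: numerator 0.96·0.295 = 0.28320; evidence = 0.28320+0.232·0.705 = 0.44676; posterior = 0.634.

Alice: 0.040; Bob: 0.634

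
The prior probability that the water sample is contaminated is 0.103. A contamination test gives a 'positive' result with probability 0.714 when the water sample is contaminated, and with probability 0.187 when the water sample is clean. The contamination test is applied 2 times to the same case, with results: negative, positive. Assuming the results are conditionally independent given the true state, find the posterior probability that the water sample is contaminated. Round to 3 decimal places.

Posterior P(H) ≈ 0.134

Let H be the event that the water sample is contaminated; start with P(H) = 0.103. P('positive'|H) = 0.714, P('positive'|¬H) = 0.187.
Update on result 1 ('negative'): P(H) ← 0.286·0.1030 / (0.286·0.1030 + 0.813·0.8970) = 0.029458/0.75872 = 0.0388.
Update on result 2 ('positive'): P(H) ← 0.714·0.0388 / (0.714·0.0388 + 0.187·0.9612) = 0.027722/0.20746 = 0.1336.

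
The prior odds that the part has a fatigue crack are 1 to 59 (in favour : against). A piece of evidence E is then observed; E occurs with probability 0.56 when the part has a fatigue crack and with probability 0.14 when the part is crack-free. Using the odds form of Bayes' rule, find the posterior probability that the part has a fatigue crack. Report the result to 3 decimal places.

Posterior probability ≈ 0.063

Prior odds = 1/59 = 0.016949.
Likelihood ratio for E = 0.56/0.14 = 4.0000.
Posterior odds = prior odds × LR = 0.067797.
Posterior probability = odds/(1+odds) = 0.067797/1.0678 = 0.063.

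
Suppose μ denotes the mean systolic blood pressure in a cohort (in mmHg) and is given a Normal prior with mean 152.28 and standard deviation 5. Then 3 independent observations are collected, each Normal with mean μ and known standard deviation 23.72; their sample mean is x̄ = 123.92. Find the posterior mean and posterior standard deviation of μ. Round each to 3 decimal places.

Posterior mean ≈ 148.944; posterior SD ≈ 4.697

Prior precision 1/τ₀² = 1/5² = 0.0400000; data precision n/σ² = 3/23.72² = 0.00533202.
Posterior precision = 0.0400000 + 0.00533202 = 0.0453320, giving posterior SD = 1/√0.0453320 = 4.697.
Posterior mean = (0.0400000·152.28 + 0.00533202·123.92) / 0.0453320 = 148.944.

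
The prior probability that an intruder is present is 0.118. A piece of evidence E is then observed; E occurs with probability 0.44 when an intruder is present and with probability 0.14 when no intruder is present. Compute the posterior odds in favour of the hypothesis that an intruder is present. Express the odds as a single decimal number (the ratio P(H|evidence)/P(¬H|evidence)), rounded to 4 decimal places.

Posterior odds ≈ 0.4205

Prior odds = 0.118/(1−0.118) = 0.13379.
Likelihood ratio for E = 0.44/0.14 = 3.1429.
Posterior odds = prior odds × LR = 0.42047.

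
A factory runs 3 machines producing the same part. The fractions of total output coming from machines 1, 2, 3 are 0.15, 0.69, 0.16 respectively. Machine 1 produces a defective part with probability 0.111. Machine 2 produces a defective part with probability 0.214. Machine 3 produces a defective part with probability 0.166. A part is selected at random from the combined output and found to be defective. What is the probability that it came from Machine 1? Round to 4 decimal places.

P(defective|M1) = 0.111; P(defective|M2) = 0.214; P(defective|M3) = 0.166.
Prior × likelihood for each source: 0.15·0.111=0.01665, 0.69·0.214=0.1477, 0.16·0.166=0.02656. Summing gives P(defective) = 0.19087.
P(Machine 1 | defective) = 0.01665 / 0.19087 = 0.0872.

Posterior probability ≈ 0.0872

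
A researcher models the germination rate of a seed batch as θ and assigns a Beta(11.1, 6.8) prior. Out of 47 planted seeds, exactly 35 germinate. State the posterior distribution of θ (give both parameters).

Observing 35 successes and 12 failures updates Beta(11.1, 6.8) by adding the success and failure counts to the two shape parameters: α = 11.1+35 = 46.1, β = 6.8+12 = 18.8.

Posterior: Beta(46.1, 18.8)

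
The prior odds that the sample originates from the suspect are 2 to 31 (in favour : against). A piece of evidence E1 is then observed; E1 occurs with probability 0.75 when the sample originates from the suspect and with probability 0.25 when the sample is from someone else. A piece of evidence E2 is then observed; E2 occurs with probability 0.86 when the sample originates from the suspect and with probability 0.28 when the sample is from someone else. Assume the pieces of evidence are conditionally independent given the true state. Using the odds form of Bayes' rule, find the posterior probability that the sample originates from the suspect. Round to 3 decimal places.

Prior odds = 2/31 = 0.064516.
Likelihood ratio for E1 = 0.75/0.25 = 3.0000.
Likelihood ratio for E2 = 0.86/0.28 = 3.0714.
Posterior odds = prior odds × LR₁ × LR₂ = 0.59447.
Posterior probability = odds/(1+odds) = 0.59447/1.5945 = 0.373.

Posterior probability ≈ 0.373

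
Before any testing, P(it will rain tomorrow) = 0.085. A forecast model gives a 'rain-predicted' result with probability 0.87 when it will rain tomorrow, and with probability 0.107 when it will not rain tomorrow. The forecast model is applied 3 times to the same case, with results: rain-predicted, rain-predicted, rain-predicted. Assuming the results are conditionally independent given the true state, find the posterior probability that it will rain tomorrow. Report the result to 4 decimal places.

Let H be the event that it will rain tomorrow; start with P(H) = 0.085. P('rain-predicted'|H) = 0.87, P('rain-predicted'|¬H) = 0.107.
Update on result 1 ('rain-predicted'): P(H) ← 0.87·0.0850 / (0.87·0.0850 + 0.107·0.9150) = 0.073950/0.17186 = 0.4303.
Update on result 2 ('rain-predicted'): P(H) ← 0.87·0.4303 / (0.87·0.4303 + 0.107·0.5697) = 0.37437/0.43532 = 0.8600.
Update on result 3 ('rain-predicted'): P(H) ← 0.87·0.8600 / (0.87·0.8600 + 0.107·0.1400) = 0.74818/0.76316 = 0.9804.

Posterior P(H) ≈ 0.9804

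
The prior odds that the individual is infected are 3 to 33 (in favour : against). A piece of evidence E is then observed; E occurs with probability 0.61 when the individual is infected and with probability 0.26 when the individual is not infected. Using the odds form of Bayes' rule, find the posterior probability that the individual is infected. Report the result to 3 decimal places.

Posterior probability ≈ 0.176

Prior odds = 3/33 = 0.090909.
Likelihood ratio for E = 0.61/0.26 = 2.3462.
Posterior odds = prior odds × LR = 0.21329.
Posterior probability = odds/(1+odds) = 0.21329/1.2133 = 0.176.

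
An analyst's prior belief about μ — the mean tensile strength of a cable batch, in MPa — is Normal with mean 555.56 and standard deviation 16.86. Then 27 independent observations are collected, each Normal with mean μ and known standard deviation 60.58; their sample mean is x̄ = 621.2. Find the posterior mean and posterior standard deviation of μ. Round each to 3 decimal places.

With known σ, the Normal prior is conjugate. Weight on the data is w = (n/σ²)/(n/σ² + 1/τ₀²) = 0.00735708/(0.00735708+0.00351791) = 0.67651.
Posterior mean = w·x̄ + (1−w)·μ₀ = 0.67651·621.2 + 0.32349·555.56 = 599.966. Posterior variance = 1/(0.00735708+0.00351791) = 91.9541, so SD = 9.589.

Posterior mean ≈ 599.966; posterior SD ≈ 9.589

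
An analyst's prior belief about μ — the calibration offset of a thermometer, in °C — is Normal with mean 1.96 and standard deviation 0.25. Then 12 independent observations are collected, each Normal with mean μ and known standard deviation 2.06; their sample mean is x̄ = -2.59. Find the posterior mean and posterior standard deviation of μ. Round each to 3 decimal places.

Prior precision 1/τ₀² = 1/0.25² = 16.0000; data precision n/σ² = 12/2.06² = 2.82779.
Posterior precision = 16.0000 + 2.82779 = 18.8278, giving posterior SD = 1/√18.8278 = 0.230.
Posterior mean = (16.0000·1.96 + 2.82779·-2.59) / 18.8278 = 1.277.

Posterior mean ≈ 1.277; posterior SD ≈ 0.230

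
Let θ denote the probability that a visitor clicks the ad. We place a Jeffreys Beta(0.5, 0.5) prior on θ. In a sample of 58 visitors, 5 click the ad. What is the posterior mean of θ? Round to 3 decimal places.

The binomial likelihood is conjugate to the Beta prior: with 5 successes and 53 failures, the posterior is Beta(0.5+5, 0.5+53) = Beta(5.5, 53.5).
E[θ | data] = 5.5/(5.5+53.5) = 0.093.

Posterior mean ≈ 0.093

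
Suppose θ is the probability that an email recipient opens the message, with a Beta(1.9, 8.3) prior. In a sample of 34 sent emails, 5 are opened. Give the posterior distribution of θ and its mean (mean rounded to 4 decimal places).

Posterior: Beta(6.9, 37.3); mean ≈ 0.1561

The binomial likelihood is conjugate to the Beta prior: with 5 successes and 29 failures, the posterior is Beta(1.9+5, 8.3+29) = Beta(6.9, 37.3).
Posterior mean = α/(α+β) = 6.9/44.2 = 0.1561.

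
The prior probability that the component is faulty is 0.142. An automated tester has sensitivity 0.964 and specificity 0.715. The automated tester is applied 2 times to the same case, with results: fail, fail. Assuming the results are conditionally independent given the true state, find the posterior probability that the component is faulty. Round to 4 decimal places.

Let H be the event that the component is faulty; start with P(H) = 0.142. P('fail'|H) = 0.964, P('fail'|¬H) = 0.285.
Update on result 1 ('fail'): P(H) ← 0.964·0.1420 / (0.964·0.1420 + 0.285·0.8580) = 0.13689/0.38142 = 0.3589.
Update on result 2 ('fail'): P(H) ← 0.964·0.3589 / (0.964·0.3589 + 0.285·0.6411) = 0.34597/0.52869 = 0.6544.

Posterior P(H) ≈ 0.6544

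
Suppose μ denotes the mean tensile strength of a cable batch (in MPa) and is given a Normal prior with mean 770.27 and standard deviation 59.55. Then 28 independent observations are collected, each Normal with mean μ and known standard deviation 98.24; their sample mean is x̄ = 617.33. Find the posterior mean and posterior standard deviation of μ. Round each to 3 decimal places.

Posterior mean ≈ 630.879; posterior SD ≈ 17.724

With known σ, the Normal prior is conjugate. Weight on the data is w = (n/σ²)/(n/σ² + 1/τ₀²) = 0.00290122/(0.00290122+0.00028199) = 0.91141.
Posterior mean = w·x̄ + (1−w)·μ₀ = 0.91141·617.33 + 0.088587·770.27 = 630.879. Posterior variance = 1/(0.00290122+0.00028199) = 314.148, so SD = 17.724.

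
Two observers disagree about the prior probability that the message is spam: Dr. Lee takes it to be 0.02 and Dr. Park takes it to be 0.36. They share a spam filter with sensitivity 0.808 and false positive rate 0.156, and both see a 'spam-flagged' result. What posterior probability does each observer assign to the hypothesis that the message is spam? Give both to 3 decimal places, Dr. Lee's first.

P('+'|H) = 0.808, P('+'|¬H) = 0.156.
Dr. Lee: numerator 0.808·0.02 = 0.016160; evidence = 0.016160+0.156·0.98 = 0.16904; posterior = 0.096.
Dr. Park: numerator 0.808·0.36 = 0.29088; evidence = 0.29088+0.156·0.64 = 0.39072; posterior = 0.744.

Dr. Lee: 0.096; Dr. Park: 0.744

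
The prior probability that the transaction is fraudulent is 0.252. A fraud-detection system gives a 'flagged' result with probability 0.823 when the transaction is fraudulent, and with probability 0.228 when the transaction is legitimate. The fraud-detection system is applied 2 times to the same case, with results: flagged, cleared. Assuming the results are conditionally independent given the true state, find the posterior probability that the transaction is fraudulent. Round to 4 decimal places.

With H the event that the transaction is fraudulent, the joint likelihood of the observed sequence is P(data|H) = 0.823·0.177 = 0.14567 and P(data|¬H) = 0.228·0.772 = 0.17602.
Bayes: P(H|data) = 0.252·0.14567 / (0.252·0.14567 + 0.748·0.17602) = 0.036709/0.16837 = 0.2180.

Posterior P(H) ≈ 0.2180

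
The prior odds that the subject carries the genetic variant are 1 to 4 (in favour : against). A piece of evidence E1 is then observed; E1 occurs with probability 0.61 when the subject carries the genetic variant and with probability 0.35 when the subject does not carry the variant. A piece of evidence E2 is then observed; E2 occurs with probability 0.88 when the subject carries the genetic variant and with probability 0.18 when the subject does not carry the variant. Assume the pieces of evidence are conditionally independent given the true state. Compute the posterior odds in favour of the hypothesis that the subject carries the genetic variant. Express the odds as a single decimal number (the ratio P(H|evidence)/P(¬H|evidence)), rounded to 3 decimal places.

Prior odds = 1/4 = 0.25000. In log-odds, ln(0.25000) = -1.3863.
Add log likelihood ratios: ln(1.7429) + ln(4.8889) = 2.1425.
Posterior log-odds = 0.75620, so posterior odds = exp(0.75620) = 2.1302.

Posterior odds ≈ 2.130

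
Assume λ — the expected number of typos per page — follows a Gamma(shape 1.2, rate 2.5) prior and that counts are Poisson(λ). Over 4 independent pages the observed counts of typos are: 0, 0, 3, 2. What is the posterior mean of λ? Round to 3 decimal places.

The Poisson likelihood adds the total count to the shape and the number of exposure periods to the rate. Here ∑xᵢ = 5 and n = 4, so shape 1.2→6.2 and rate 2.5→6.5.
E[λ | data] = 6.2/6.5 = 0.954.

Posterior mean ≈ 0.954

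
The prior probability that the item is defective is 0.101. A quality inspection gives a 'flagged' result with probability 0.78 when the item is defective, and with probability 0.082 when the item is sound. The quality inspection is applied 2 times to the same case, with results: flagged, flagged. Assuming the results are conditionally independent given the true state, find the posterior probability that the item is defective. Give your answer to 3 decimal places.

Let H be the event that the item is defective; start with P(H) = 0.101. P('flagged'|H) = 0.78, P('flagged'|¬H) = 0.082.
Update on result 1 ('flagged'): P(H) ← 0.78·0.1010 / (0.78·0.1010 + 0.082·0.8990) = 0.078780/0.15250 = 0.5166.
Update on result 2 ('flagged'): P(H) ← 0.78·0.5166 / (0.78·0.5166 + 0.082·0.4834) = 0.40295/0.44258 = 0.9104.

Posterior P(H) ≈ 0.910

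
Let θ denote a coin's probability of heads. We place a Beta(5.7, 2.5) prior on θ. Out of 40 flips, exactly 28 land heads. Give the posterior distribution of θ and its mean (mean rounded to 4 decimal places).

The binomial likelihood is conjugate to the Beta prior: with 28 successes and 12 failures, the posterior is Beta(5.7+28, 2.5+12) = Beta(33.7, 14.5).
Posterior mean = α/(α+β) = 33.7/48.2 = 0.6992.

Posterior: Beta(33.7, 14.5); mean ≈ 0.6992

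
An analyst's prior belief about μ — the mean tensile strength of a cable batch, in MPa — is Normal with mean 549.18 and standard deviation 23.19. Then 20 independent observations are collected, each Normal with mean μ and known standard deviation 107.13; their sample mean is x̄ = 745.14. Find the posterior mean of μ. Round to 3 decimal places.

Posterior mean ≈ 643.981

Prior precision 1/τ₀² = 1/23.19² = 0.00185951; data precision n/σ² = 20/107.13² = 0.00174264.
Posterior precision = 0.00185951 + 0.00174264 = 0.00360215.
Posterior mean = (0.00185951·549.18 + 0.00174264·745.14) / 0.00360215 = 643.981.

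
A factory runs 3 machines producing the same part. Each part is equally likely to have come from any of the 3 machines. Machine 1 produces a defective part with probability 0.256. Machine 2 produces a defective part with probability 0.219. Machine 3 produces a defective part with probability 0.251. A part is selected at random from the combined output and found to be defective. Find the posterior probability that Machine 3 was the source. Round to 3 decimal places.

P(defective|M1) = 0.256; P(defective|M2) = 0.219; P(defective|M3) = 0.251.
Prior × likelihood for each source: 0.333333·0.256=0.08533, 0.333333·0.219=0.07300, 0.333333·0.251=0.08367. Summing gives P(defective) = 0.24200.
P(Machine 3 | defective) = 0.08367 / 0.24200 = 0.346.

Posterior probability ≈ 0.346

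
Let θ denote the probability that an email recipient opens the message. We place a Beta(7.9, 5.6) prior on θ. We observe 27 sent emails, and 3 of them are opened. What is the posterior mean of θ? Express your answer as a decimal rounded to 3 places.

Posterior mean ≈ 0.269

The binomial likelihood is conjugate to the Beta prior: with 3 successes and 24 failures, the posterior is Beta(7.9+3, 5.6+24) = Beta(10.9, 29.6).
E[θ | data] = 10.9/(10.9+29.6) = 0.269.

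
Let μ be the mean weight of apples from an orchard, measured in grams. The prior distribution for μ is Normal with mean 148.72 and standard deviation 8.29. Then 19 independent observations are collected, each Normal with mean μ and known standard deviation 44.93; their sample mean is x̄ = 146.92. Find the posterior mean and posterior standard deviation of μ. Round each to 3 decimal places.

Prior precision 1/τ₀² = 1/8.29² = 0.0145509; data precision n/σ² = 19/44.93² = 0.00941197.
Posterior precision = 0.0145509 + 0.00941197 = 0.0239629, giving posterior SD = 1/√0.0239629 = 6.460.
Posterior mean = (0.0145509·148.72 + 0.00941197·146.92) / 0.0239629 = 148.013.

Posterior mean ≈ 148.013; posterior SD ≈ 6.460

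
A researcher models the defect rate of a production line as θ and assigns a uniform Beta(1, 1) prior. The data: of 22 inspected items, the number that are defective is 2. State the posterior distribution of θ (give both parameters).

Observing 2 successes and 20 failures updates Beta(1, 1) by adding the success and failure counts to the two shape parameters: α = 1+2 = 3, β = 1+20 = 21.

Posterior: Beta(3, 21)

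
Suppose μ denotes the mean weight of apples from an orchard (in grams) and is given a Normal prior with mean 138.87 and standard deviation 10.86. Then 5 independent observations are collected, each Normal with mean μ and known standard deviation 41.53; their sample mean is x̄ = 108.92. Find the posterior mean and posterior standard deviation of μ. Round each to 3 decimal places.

With known σ, the Normal prior is conjugate. Weight on the data is w = (n/σ²)/(n/σ² + 1/τ₀²) = 0.00289899/(0.00289899+0.00847892) = 0.25479.
Posterior mean = w·x̄ + (1−w)·μ₀ = 0.25479·108.92 + 0.74521·138.87 = 131.239. Posterior variance = 1/(0.00289899+0.00847892) = 87.8897, so SD = 9.375.

Posterior mean ≈ 131.239; posterior SD ≈ 9.375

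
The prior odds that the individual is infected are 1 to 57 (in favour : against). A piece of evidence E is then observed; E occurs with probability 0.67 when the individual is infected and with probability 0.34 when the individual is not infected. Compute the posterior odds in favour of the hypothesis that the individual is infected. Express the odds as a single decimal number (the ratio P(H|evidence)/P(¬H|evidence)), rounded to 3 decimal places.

Posterior odds ≈ 0.035

Prior odds = 1/57 = 0.017544.
Likelihood ratio for E = 0.67/0.34 = 1.9706.
Posterior odds = prior odds × LR = 0.034572.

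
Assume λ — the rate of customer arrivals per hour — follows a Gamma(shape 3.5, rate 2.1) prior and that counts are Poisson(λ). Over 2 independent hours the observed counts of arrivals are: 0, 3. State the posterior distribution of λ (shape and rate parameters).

Total count ∑xᵢ = 3 over n = 2 hours.
Gamma is conjugate to the Poisson likelihood: posterior is Gamma(shape = 3.5+3 = 6.5, rate = 2.1+2 = 4.1).

Posterior: Gamma(shape=6.5, rate=4.1)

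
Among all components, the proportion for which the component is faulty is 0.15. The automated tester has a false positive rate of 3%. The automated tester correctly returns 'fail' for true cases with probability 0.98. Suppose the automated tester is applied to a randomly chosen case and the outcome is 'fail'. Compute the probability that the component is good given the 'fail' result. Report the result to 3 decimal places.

Let H be the event that the component is faulty. P(H) = 0.15, so P(¬H) = 0.85. With E the 'fail' result, P(E|H) = 0.98 and P(E|¬H) = 0.03.
P(E) = 0.98·0.15 + 0.03·0.85 = 0.14700 + 0.025500 = 0.17250.
By Bayes' theorem, P(H|E) = 0.14700 / 0.17250 = 0.852. Hence P(¬H|E) = 1 − 0.852 = 0.148.

P(¬H | E) ≈ 0.148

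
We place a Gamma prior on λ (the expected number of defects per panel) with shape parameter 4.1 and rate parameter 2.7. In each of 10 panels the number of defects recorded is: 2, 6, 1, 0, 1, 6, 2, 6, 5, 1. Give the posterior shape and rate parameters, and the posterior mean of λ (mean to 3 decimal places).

Posterior: Gamma(shape=34.1, rate=12.7); mean ≈ 2.685

Total count ∑xᵢ = 30 over n = 10 panels.
Gamma is conjugate to the Poisson likelihood: posterior is Gamma(shape = 4.1+30 = 34.1, rate = 2.7+10 = 12.7).
E[λ | data] = 34.1/12.7 = 2.685.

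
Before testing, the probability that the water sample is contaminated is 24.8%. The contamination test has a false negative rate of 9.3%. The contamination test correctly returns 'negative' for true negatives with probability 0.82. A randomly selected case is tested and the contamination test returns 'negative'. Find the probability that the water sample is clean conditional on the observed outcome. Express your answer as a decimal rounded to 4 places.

Let H be the event that the water sample is contaminated. P(H) = 0.248, so P(¬H) = 0.752. With E the 'negative' result, P(E|H) = 0.093 and P(E|¬H) = 0.82.
P(E) = 0.093·0.248 + 0.82·0.752 = 0.023064 + 0.61664 = 0.63970.
By Bayes' theorem, P(H|E) = 0.023064 / 0.63970 = 0.0361. Hence P(¬H|E) = 1 − 0.0361 = 0.9639.

P(¬H | E) ≈ 0.9639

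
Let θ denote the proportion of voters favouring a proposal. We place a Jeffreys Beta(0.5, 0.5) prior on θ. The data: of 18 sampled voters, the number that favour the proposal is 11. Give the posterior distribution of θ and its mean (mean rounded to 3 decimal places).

The binomial likelihood is conjugate to the Beta prior: with 11 successes and 7 failures, the posterior is Beta(0.5+11, 0.5+7) = Beta(11.5, 7.5).
E[θ | data] = 11.5/(11.5+7.5) = 0.605.

Posterior: Beta(11.5, 7.5); mean ≈ 0.605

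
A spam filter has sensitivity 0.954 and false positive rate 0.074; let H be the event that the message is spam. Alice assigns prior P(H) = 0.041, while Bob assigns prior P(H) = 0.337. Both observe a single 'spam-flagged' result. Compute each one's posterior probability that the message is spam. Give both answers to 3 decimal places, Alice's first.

The likelihood ratio for a 'spam-flagged' result is 0.954/0.074 = 12.892.
Alice: prior odds 0.041/0.959 = 0.042753; posterior odds 0.55117; posterior probability 0.355.
Bob: prior odds 0.337/0.663 = 0.50830; posterior odds 6.5529; posterior probability 0.868.

Alice: 0.355; Bob: 0.868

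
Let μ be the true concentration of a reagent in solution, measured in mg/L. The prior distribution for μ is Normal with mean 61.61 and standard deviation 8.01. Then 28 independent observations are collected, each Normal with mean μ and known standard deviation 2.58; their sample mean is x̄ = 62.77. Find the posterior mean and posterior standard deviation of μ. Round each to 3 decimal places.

With known σ, the Normal prior is conjugate. Weight on the data is w = (n/σ²)/(n/σ² + 1/τ₀²) = 4.20648/(4.20648+0.0155860) = 0.99631.
Posterior mean = w·x̄ + (1−w)·μ₀ = 0.99631·62.77 + 0.0036916·61.61 = 62.766. Posterior variance = 1/(4.20648+0.0155860) = 0.236851, so SD = 0.487.

Posterior mean ≈ 62.766; posterior SD ≈ 0.487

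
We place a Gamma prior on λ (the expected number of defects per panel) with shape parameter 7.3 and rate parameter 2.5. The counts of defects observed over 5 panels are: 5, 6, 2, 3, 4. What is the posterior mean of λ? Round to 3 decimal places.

Posterior mean ≈ 3.640

Total count ∑xᵢ = 20 over n = 5 panels.
Gamma is conjugate to the Poisson likelihood: posterior is Gamma(shape = 7.3+20 = 27.3, rate = 2.5+5 = 7.5).
E[λ | data] = 27.3/7.5 = 3.640.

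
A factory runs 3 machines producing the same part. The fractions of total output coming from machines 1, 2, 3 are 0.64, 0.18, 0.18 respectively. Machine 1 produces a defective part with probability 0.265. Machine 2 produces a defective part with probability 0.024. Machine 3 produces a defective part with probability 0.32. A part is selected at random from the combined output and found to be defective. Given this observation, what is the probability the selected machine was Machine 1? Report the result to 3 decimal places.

Posterior probability ≈ 0.733

P(defective|M1) = 0.265; P(defective|M2) = 0.024; P(defective|M3) = 0.32.
Prior × likelihood for each source: 0.64·0.265=0.1696, 0.18·0.024=0.004320, 0.18·0.32=0.05760. Summing gives P(defective) = 0.23152.
P(Machine 1 | defective) = 0.1696 / 0.23152 = 0.733.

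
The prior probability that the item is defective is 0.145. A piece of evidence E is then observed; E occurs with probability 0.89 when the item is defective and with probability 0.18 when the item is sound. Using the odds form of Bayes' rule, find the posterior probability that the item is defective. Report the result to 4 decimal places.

Prior odds = 0.145/(1−0.145) = 0.16959. In log-odds, ln(0.16959) = -1.7744.
Add log likelihood ratio: ln(4.9444) = 1.5983.
Posterior log-odds = -0.17610, so posterior odds = exp(-0.17610) = 0.83853. Converting, P(H|E) = 0.83853/1.8385 = 0.4561.

Posterior probability ≈ 0.4561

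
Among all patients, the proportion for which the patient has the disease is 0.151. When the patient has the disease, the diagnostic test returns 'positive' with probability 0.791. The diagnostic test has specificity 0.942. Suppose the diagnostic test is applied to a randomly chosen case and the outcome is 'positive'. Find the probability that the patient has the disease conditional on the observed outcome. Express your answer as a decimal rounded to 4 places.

P(H | E) ≈ 0.7081

Let H be the event that the patient has the disease. P(H) = 0.151, so P(¬H) = 0.849. With E the 'positive' result, P(E|H) = 0.791 and P(E|¬H) = 0.058.
P(E) = 0.791·0.151 + 0.058·0.849 = 0.11944 + 0.049242 = 0.16868.
By Bayes' theorem, P(H|E) = 0.11944 / 0.16868 = 0.7081.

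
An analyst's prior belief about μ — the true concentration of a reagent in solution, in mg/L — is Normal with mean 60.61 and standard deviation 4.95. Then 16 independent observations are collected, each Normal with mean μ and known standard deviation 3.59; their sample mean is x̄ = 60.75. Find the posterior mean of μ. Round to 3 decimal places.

Posterior mean ≈ 60.746

With known σ, the Normal prior is conjugate. Weight on the data is w = (n/σ²)/(n/σ² + 1/τ₀²) = 1.24146/(1.24146+0.0408122) = 0.96817.
Posterior mean = w·x̄ + (1−w)·μ₀ = 0.96817·60.75 + 0.031828·60.61 = 60.746.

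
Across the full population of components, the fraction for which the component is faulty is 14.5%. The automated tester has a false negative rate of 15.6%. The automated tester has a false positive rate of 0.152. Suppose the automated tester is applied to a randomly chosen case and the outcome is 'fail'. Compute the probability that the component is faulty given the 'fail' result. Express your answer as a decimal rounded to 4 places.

Let H be the event that the component is faulty. P(H) = 0.145, so P(¬H) = 0.855. With E the 'fail' result, P(E|H) = 0.844 and P(E|¬H) = 0.152.
P(E) = 0.844·0.145 + 0.152·0.855 = 0.12238 + 0.12996 = 0.25234.
By Bayes' theorem, P(H|E) = 0.12238 / 0.25234 = 0.4850.

P(H | E) ≈ 0.4850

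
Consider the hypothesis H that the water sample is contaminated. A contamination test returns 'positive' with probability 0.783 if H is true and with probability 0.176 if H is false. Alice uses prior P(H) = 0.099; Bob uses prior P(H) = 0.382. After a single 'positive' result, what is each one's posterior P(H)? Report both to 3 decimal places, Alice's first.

The likelihood ratio for a 'positive' result is 0.783/0.176 = 4.4489.
Alice: prior odds 0.099/0.901 = 0.10988; posterior odds 0.48883; posterior probability 0.328.
Bob: prior odds 0.382/0.618 = 0.61812; posterior odds 2.7499; posterior probability 0.733.

Alice: 0.328; Bob: 0.733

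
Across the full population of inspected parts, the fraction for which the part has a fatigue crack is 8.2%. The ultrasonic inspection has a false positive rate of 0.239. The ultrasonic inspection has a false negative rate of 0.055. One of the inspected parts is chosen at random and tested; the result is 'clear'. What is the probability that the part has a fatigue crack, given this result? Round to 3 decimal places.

P(H | E) ≈ 0.006

Write H for 'the part has a fatigue crack'. Prior odds H:¬H = 0.082/0.918 = 0.089325. For the 'clear' outcome, the likelihood ratio is 0.055/0.761 = 0.072273.
Posterior odds = 0.089325 × 0.072273 = 0.0064558, so P(H|E) = 0.0064558/(1+0.0064558) = 0.006.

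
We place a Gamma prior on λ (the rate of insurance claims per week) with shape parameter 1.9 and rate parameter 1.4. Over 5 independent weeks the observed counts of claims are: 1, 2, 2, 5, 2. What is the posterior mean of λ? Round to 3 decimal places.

Posterior mean ≈ 2.172

Total count ∑xᵢ = 12 over n = 5 weeks.
Gamma is conjugate to the Poisson likelihood: posterior is Gamma(shape = 1.9+12 = 13.9, rate = 1.4+5 = 6.4).
Posterior mean = shape/rate = 13.9/6.4 = 2.172.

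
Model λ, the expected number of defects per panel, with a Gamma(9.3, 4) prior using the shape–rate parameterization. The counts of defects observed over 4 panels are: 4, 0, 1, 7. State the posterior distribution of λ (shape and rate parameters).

The Poisson likelihood adds the total count to the shape and the number of exposure periods to the rate. Here ∑xᵢ = 12 and n = 4, so shape 9.3→21.3 and rate 4→8.

Posterior: Gamma(shape=21.3, rate=8)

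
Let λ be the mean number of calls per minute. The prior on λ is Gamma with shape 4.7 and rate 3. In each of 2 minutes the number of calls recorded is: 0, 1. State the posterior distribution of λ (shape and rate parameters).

Total count ∑xᵢ = 1 over n = 2 minutes.
Gamma is conjugate to the Poisson likelihood: posterior is Gamma(shape = 4.7+1 = 5.7, rate = 3+2 = 5).

Posterior: Gamma(shape=5.7, rate=5)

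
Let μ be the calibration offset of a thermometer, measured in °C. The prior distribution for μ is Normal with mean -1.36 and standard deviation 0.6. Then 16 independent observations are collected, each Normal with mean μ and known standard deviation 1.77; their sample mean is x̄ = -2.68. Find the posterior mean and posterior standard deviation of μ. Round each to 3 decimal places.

Posterior mean ≈ -2.215; posterior SD ≈ 0.356

Prior precision 1/τ₀² = 1/0.6² = 2.77778; data precision n/σ² = 16/1.77² = 5.10709.
Posterior precision = 2.77778 + 5.10709 = 7.88487, giving posterior SD = 1/√7.88487 = 0.356.
Posterior mean = (2.77778·-1.36 + 5.10709·-2.68) / 7.88487 = -2.215.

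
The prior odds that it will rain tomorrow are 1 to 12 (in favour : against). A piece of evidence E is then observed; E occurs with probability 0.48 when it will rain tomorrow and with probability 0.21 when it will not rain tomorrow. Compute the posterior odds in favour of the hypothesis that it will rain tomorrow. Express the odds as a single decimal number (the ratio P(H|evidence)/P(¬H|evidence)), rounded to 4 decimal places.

Prior odds = 1/12 = 0.083333. In log-odds, ln(0.083333) = -2.4849.
Add log likelihood ratio: ln(2.2857) = 0.82668.
Posterior log-odds = -1.6582, so posterior odds = exp(-1.6582) = 0.19048.

Posterior odds ≈ 0.1905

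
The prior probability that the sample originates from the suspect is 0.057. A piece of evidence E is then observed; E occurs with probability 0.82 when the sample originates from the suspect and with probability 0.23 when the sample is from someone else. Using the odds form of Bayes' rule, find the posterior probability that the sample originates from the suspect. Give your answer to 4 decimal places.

Posterior probability ≈ 0.1773

Prior odds = 0.057/(1−0.057) = 0.060445.
Likelihood ratio for E = 0.82/0.23 = 3.5652.
Posterior odds = prior odds × LR = 0.21550.
Posterior probability = odds/(1+odds) = 0.21550/1.2155 = 0.1773.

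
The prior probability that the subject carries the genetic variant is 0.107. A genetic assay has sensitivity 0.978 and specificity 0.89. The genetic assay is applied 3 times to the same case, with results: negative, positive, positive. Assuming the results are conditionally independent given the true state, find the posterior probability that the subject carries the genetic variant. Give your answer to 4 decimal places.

Posterior P(H) ≈ 0.1897

With H the event that the subject carries the genetic variant, the joint likelihood of the observed sequence is P(data|H) = 0.022·0.978·0.978 = 0.021043 and P(data|¬H) = 0.89·0.11·0.11 = 0.010769.
Bayes: P(H|data) = 0.107·0.021043 / (0.107·0.021043 + 0.893·0.010769) = 0.0022516/0.011868 = 0.1897.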